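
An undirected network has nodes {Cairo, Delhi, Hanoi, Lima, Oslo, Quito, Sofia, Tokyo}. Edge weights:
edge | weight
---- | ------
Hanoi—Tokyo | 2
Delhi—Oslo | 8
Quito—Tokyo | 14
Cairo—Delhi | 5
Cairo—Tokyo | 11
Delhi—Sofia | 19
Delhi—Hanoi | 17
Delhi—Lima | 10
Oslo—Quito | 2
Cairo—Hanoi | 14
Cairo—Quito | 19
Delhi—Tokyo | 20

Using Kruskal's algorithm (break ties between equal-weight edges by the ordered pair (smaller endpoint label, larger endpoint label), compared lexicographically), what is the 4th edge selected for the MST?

Delhi-Oslo

Kruskal's algorithm — process edges by increasing weight (ties by edge label):
Hanoi—Tokyo (2): add — endpoints in different components.
Oslo—Quito (2): add — endpoints in different components.
Cairo—Delhi (5): add — endpoints in different components.
Delhi—Oslo (8): add — endpoints in different components.
Delhi—Lima (10): add — endpoints in different components.
Cairo—Tokyo (11): add — endpoints in different components.
Cairo—Hanoi (14): skip — Cairo and Hanoi already connected.
Quito—Tokyo (14): skip — Tokyo and Quito already connected.
Delhi—Hanoi (17): skip — Delhi and Hanoi already connected.
Cairo—Quito (19): skip — Cairo and Quito already connected.
Delhi—Sofia (19): add — endpoints in different components.
The 4th edge added is Delhi—Oslo.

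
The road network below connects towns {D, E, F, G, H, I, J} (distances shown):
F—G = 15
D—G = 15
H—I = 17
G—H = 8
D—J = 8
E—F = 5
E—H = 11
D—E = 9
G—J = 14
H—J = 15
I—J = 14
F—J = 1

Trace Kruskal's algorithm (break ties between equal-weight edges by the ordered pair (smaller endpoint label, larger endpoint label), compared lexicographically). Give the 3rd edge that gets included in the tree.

D-J

Kruskal's algorithm — process edges by increasing weight (ties by edge label):
F—J (1): add — endpoints in different components.
E—F (5): add — endpoints in different components.
D—J (8): add — endpoints in different components.
G—H (8): add — endpoints in different components.
D—E (9): skip — D and E already connected.
E—H (11): add — endpoints in different components.
G—J (14): skip — G and J already connected.
I—J (14): add — endpoints in different components.
The 3rd edge added is D—J.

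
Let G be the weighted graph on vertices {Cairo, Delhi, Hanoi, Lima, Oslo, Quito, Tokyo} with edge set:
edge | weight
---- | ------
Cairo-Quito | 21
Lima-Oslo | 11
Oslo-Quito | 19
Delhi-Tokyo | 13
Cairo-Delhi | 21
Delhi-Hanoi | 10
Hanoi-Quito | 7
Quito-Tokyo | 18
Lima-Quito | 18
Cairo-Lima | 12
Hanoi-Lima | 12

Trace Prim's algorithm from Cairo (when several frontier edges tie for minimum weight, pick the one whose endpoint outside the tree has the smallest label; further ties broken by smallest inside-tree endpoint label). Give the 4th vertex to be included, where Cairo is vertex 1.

Grow the tree from Cairo using Prim:
Step 1: frontier [Cairo-Lima 12, Cairo-Delhi 21, Cairo-Quito 21] → take Cairo-Lima (12); add Lima.
Step 2: frontier [Cairo-Delhi 21, Cairo-Quito 21, Lima-Oslo 11, Hanoi-Lima 12, Lima-Quito 18] → take Lima-Oslo (11); add Oslo.
Step 3: frontier [Cairo-Delhi 21, Cairo-Quito 21, Hanoi-Lima 12, Lima-Quito 18, Oslo-Quito 19] → take Hanoi-Lima (12); add Hanoi.
Step 4: frontier [Cairo-Delhi 21, Cairo-Quito 21, Hanoi-Quito 7, Delhi-Hanoi 10, Lima-Quito 18, Oslo-Quito 19] → take Hanoi-Quito (7); add Quito.
Step 5: frontier [Cairo-Delhi 21, Delhi-Hanoi 10, Quito-Tokyo 18] → take Delhi-Hanoi (10); add Delhi.
Step 6: frontier [Delhi-Tokyo 13, Quito-Tokyo 18] → take Delhi-Tokyo (13); add Tokyo.
Vertex order: Cairo, Lima, Oslo, Hanoi, Quito, Delhi, Tokyo. The 4th vertex is Hanoi.

Hanoi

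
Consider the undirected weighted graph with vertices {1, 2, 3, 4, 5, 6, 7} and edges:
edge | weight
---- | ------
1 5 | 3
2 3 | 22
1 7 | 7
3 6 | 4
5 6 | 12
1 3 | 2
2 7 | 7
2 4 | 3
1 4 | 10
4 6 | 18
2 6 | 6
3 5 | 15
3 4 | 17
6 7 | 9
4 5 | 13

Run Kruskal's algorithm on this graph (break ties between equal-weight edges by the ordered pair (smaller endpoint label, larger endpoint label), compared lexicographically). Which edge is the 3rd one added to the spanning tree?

2-4

Kruskal: consider edges lightest-first.
1 3 (2): add. Components now {1,3} {2} {4} {5} {6} {7}
1 5 (3): add. Components now {1,3,5} {2} {4} {6} {7}
2 4 (3): add. Components now {1,3,5} {2,4} {6} {7}
3 6 (4): add. Components now {1,3,5,6} {2,4} {7}
2 6 (6): add. Components now {1,2,3,4,5,6} {7}
1 7 (7): add. Components now {1,2,3,4,5,6,7}
The 3rd edge added is 2 4.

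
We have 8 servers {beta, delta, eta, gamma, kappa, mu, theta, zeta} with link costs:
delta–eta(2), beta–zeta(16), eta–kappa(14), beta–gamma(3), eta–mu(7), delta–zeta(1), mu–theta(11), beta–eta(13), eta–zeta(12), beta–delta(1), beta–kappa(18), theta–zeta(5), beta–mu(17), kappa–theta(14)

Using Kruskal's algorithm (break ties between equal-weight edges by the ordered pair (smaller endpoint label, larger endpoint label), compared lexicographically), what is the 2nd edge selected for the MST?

delta-zeta

Kruskal's algorithm — process edges by increasing weight (ties by edge label):
beta–delta (1): add — endpoints in different components.
delta–zeta (1): add — endpoints in different components.
delta–eta (2): add — endpoints in different components.
beta–gamma (3): add — endpoints in different components.
theta–zeta (5): add — endpoints in different components.
eta–mu (7): add — endpoints in different components.
mu–theta (11): skip — mu and theta already connected.
eta–zeta (12): skip — zeta and eta already connected.
beta–eta (13): skip — eta and beta already connected.
eta–kappa (14): add — endpoints in different components.
The 2nd edge added is delta–zeta.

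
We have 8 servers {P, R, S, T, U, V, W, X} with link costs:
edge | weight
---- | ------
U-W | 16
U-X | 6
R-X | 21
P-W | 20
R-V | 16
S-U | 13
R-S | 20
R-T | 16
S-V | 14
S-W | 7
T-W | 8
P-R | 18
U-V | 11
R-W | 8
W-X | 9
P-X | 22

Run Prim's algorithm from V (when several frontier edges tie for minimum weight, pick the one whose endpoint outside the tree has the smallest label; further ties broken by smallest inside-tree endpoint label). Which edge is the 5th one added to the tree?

Prim's algorithm from V:
Step 1: cheapest edge leaving the tree is U-V (11); add U.
Step 2: cheapest edge leaving the tree is U-X (6); add X.
Step 3: cheapest edge leaving the tree is W-X (9); add W.
Step 4: cheapest edge leaving the tree is S-W (7); add S.
Step 5: cheapest edge leaving the tree is R-W (8); add R.
Step 6: cheapest edge leaving the tree is T-W (8); add T.
Step 7: cheapest edge leaving the tree is P-R (18); add P.
The 5th edge added is R-W.

R-W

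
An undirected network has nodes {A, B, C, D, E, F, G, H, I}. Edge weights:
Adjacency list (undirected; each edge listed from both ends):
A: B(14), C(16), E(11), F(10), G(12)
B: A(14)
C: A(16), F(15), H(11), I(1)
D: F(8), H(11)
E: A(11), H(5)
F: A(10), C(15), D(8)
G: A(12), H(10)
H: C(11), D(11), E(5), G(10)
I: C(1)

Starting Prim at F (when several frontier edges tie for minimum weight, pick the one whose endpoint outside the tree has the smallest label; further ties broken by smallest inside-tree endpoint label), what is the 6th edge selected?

C-H

Grow the tree from F using Prim:
Step 1: cheapest edge leaving the tree is D F (8); add D.
Step 2: cheapest edge leaving the tree is A F (10); add A.
Step 3: cheapest edge leaving the tree is A E (11); add E.
Step 4: cheapest edge leaving the tree is E H (5); add H.
Step 5: cheapest edge leaving the tree is G H (10); add G.
Step 6: cheapest edge leaving the tree is C H (11); add C.
Step 7: cheapest edge leaving the tree is C I (1); add I.
Step 8: cheapest edge leaving the tree is A B (14); add B.
The 6th edge added is C H.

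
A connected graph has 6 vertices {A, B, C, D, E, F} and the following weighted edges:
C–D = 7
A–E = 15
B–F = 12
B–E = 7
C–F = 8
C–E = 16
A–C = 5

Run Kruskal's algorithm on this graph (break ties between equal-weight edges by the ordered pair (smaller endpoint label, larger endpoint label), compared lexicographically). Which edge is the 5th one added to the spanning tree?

Sort edges by weight, then run Kruskal:
A–C (5): add. Components now {A,C} {B} {D} {E} {F}
B–E (7): add. Components now {A,C} {B,E} {D} {F}
C–D (7): add. Components now {A,C,D} {B,E} {F}
C–F (8): add. Components now {A,C,D,F} {B,E}
B–F (12): add. Components now {A,B,C,D,E,F}
The 5th edge added is B–F.

B-F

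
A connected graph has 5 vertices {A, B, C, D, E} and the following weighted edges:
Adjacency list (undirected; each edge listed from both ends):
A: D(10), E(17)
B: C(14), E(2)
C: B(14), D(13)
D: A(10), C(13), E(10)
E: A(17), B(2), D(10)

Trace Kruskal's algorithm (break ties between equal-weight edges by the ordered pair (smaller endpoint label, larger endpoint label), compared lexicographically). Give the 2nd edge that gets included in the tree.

Sort edges by weight, then run Kruskal:
B—E (2): add. Components now {A} {B,E} {C} {D}
A—D (10): add. Components now {A,D} {B,E} {C}
D—E (10): add. Components now {A,B,D,E} {C}
C—D (13): add. Components now {A,B,C,D,E}
The 2nd edge added is A—D.

A-D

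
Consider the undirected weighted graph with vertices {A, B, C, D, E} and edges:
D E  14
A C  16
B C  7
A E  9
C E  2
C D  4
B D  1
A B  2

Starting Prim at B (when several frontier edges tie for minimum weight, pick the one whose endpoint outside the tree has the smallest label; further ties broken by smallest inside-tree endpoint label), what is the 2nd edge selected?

Grow the tree from B using Prim:
Step 1: cheapest edge leaving the tree is B D (1); add D.
Step 2: cheapest edge leaving the tree is A B (2); add A.
Step 3: cheapest edge leaving the tree is C D (4); add C.
Step 4: cheapest edge leaving the tree is C E (2); add E.
The 2nd edge added is A B.

A-B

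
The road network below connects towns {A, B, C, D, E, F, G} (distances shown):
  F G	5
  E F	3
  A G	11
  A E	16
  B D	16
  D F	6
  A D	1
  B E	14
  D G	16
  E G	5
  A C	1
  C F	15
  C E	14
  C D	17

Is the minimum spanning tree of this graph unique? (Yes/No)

Kruskal's algorithm — process edges by increasing weight (ties by edge label):
A C (1): add — endpoints in different components.
A D (1): add — endpoints in different components.
E F (3): add — endpoints in different components.
E G (5): add — endpoints in different components.
F G (5): skip — F and G already connected.
D F (6): add — endpoints in different components.
A G (11): skip — A and G already connected.
B E (14): add — endpoints in different components.
Non-tree edge F G has weight 5, equal to the heaviest edge on its tree cycle — swapping gives another MST of the same weight. Not unique.

No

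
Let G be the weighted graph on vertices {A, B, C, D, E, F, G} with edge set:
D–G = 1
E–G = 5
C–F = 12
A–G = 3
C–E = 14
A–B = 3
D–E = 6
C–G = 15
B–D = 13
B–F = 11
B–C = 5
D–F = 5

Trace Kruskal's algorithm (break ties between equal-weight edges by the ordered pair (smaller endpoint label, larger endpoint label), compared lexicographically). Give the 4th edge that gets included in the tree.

Kruskal's algorithm — process edges by increasing weight (ties by edge label):
D–G (1): add — endpoints in different components.
A–B (3): add — endpoints in different components.
A–G (3): add — endpoints in different components.
B–C (5): add — endpoints in different components.
D–F (5): add — endpoints in different components.
E–G (5): add — endpoints in different components.
The 4th edge added is B–C.

B-C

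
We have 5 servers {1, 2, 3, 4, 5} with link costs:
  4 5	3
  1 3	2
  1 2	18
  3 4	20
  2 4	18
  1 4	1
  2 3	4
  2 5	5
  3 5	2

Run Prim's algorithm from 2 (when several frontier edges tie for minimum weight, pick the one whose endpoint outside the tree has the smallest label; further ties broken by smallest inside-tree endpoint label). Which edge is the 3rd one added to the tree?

Prim's algorithm from 2:
Step 1: frontier [2 3 4, 2 5 5, 1 2 18, 2 4 18] → take 2 3 (4); add 3.
Step 2: frontier [2 5 5, 1 2 18, 2 4 18, 1 3 2, 3 5 2, 3 4 20] → take 1 3 (2); add 1.
Step 3: frontier [1 4 1, 2 5 5, 2 4 18, 3 5 2, 3 4 20] → take 1 4 (1); add 4.
Step 4: frontier [2 5 5, 3 5 2, 4 5 3] → take 3 5 (2); add 5.
The 3rd edge added is 1 4.

1-4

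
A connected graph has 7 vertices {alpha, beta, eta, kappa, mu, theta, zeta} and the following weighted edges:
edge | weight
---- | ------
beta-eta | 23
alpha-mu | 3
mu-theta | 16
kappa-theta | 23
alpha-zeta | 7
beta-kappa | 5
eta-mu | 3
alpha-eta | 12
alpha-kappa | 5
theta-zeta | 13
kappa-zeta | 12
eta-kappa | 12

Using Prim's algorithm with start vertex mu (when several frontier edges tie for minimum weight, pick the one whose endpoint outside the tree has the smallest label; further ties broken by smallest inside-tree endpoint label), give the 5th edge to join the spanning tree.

alpha-zeta

Prim's algorithm from mu:
Step 1: cheapest edge leaving the tree is alpha-mu (3); add alpha.
Step 2: cheapest edge leaving the tree is eta-mu (3); add eta.
Step 3: cheapest edge leaving the tree is alpha-kappa (5); add kappa.
Step 4: cheapest edge leaving the tree is beta-kappa (5); add beta.
Step 5: cheapest edge leaving the tree is alpha-zeta (7); add zeta.
Step 6: cheapest edge leaving the tree is theta-zeta (13); add theta.
The 5th edge added is alpha-zeta.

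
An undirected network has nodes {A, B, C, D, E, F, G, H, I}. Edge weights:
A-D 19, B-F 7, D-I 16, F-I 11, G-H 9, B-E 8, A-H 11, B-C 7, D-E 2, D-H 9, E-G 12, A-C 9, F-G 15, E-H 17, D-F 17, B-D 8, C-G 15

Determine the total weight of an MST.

Sort edges by weight, then run Kruskal:
D-E (2): add — endpoints in different components.
B-C (7): add — endpoints in different components.
B-F (7): add — endpoints in different components.
B-D (8): add — endpoints in different components.
B-E (8): skip — B and E already connected.
A-C (9): add — endpoints in different components.
D-H (9): add — endpoints in different components.
G-H (9): add — endpoints in different components.
A-H (11): skip — A and H already connected.
F-I (11): add — endpoints in different components.
MST edges: D-E, B-C, B-F, B-D, A-C, D-H, G-H, F-I; total weight 2+7+7+8+9+9+9+11 = 62.

62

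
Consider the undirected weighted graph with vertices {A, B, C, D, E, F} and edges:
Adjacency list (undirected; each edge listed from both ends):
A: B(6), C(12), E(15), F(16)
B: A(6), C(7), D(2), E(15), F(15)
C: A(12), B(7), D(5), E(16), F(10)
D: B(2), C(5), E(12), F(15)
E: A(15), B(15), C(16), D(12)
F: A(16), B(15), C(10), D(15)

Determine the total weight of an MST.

Sort edges by weight, then run Kruskal:
B D (2): add. Components now {A} {B,D} {C} {E} {F}
C D (5): add. Components now {A} {B,C,D} {E} {F}
A B (6): add. Components now {A,B,C,D} {E} {F}
B C (7): skip — B and C already connected.
C F (10): add. Components now {A,B,C,D,F} {E}
A C (12): skip — A and C already connected.
D E (12): add. Components now {A,B,C,D,E,F}
MST edges: B D, C D, A B, C F, D E; total weight 2+5+6+10+12 = 35.

35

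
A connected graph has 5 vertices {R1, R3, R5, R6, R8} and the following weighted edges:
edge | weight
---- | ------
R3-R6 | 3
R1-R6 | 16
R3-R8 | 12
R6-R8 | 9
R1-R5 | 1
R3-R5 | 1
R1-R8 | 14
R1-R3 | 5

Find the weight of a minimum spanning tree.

14

Grow the tree from R8 using Prim:
Step 1: cheapest edge leaving the tree is R6-R8 (9); add R6.
Step 2: cheapest edge leaving the tree is R3-R6 (3); add R3.
Step 3: cheapest edge leaving the tree is R3-R5 (1); add R5.
Step 4: cheapest edge leaving the tree is R1-R5 (1); add R1.
MST edges: R6-R8, R3-R6, R3-R5, R1-R5; total weight 9+3+1+1 = 14.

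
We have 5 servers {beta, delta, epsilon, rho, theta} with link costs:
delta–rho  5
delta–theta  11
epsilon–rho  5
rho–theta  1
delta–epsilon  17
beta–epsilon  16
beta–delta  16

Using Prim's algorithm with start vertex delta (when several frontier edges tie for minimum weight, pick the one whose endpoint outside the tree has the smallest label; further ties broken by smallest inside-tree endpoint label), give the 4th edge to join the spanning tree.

Grow the tree from delta using Prim:
Step 1: cheapest edge leaving the tree is delta–rho (5); add rho.
Step 2: cheapest edge leaving the tree is rho–theta (1); add theta.
Step 3: cheapest edge leaving the tree is epsilon–rho (5); add epsilon.
Step 4: cheapest edge leaving the tree is beta–delta (16); add beta.
The 4th edge added is beta–delta.

beta-delta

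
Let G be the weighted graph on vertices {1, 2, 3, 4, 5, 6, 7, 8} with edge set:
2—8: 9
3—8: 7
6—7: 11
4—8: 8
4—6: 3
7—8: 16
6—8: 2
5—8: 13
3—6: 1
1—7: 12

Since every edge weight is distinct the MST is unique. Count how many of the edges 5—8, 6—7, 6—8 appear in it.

3

Sort edges by weight, then run Kruskal:
3—6 (1): add — endpoints in different components.
6—8 (2): add — endpoints in different components.
4—6 (3): add — endpoints in different components.
3—8 (7): skip — 3 and 8 already connected.
4—8 (8): skip — 4 and 8 already connected.
2—8 (9): add — endpoints in different components.
6—7 (11): add — endpoints in different components.
1—7 (12): add — endpoints in different components.
5—8 (13): add — endpoints in different components.
MST edge set: {3—6, 6—8, 4—6, 2—8, 6—7, 1—7, 5—8}.
Of the listed edges, {5—8, 6—7, 6—8} are in the MST → 3.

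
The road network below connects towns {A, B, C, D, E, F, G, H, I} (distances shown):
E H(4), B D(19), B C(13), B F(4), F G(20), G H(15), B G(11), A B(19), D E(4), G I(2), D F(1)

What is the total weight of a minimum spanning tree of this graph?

58

Prim's algorithm from B:
Step 1: frontier [B F 4, B G 11, B C 13, A B 19, B D 19] → take B F (4); add F.
Step 2: frontier [B G 11, B C 13, A B 19, B D 19, D F 1, F G 20] → take D F (1); add D.
Step 3: frontier [B G 11, B C 13, A B 19, D E 4, F G 20] → take D E (4); add E.
Step 4: frontier [B G 11, B C 13, A B 19, E H 4, F G 20] → take E H (4); add H.
Step 5: frontier [B G 11, B C 13, A B 19, F G 20, G H 15] → take B G (11); add G.
Step 6: frontier [B C 13, A B 19, G I 2] → take G I (2); add I.
Step 7: frontier [B C 13, A B 19] → take B C (13); add C.
Step 8: frontier [A B 19] → take A B (19); add A.
MST edges: B F, D F, D E, E H, B G, G I, B C, A B; total weight 4+1+4+4+11+2+13+19 = 58.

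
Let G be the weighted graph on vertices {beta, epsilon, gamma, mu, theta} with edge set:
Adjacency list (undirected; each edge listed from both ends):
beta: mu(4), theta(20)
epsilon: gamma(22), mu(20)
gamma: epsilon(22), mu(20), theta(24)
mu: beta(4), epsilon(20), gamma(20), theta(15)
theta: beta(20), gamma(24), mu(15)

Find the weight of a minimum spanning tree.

Prim, starting at theta.
Step 1: cheapest edge leaving the tree is mu–theta (15); add mu.
Step 2: cheapest edge leaving the tree is beta–mu (4); add beta.
Step 3: cheapest edge leaving the tree is epsilon–mu (20); add epsilon.
Step 4: cheapest edge leaving the tree is gamma–mu (20); add gamma.
MST edges: mu–theta, beta–mu, epsilon–mu, gamma–mu; total weight 15+4+20+20 = 59.

59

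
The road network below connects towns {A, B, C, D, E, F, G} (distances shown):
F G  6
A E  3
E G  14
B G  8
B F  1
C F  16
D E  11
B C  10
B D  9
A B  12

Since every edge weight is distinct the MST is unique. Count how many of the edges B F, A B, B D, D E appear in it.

3

Sort edges by weight, then run Kruskal:
B F (1): add — endpoints in different components.
A E (3): add — endpoints in different components.
F G (6): add — endpoints in different components.
B G (8): skip — B and G already connected.
B D (9): add — endpoints in different components.
B C (10): add — endpoints in different components.
D E (11): add — endpoints in different components.
MST edge set: {B F, A E, F G, B D, B C, D E}.
Of the listed edges, {B F, B D, D E} are in the MST → 3.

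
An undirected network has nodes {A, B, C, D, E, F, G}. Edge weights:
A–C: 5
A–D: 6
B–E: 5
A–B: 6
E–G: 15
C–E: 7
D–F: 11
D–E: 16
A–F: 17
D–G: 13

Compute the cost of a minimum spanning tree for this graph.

Prim, starting at C.
Step 1: frontier [A–C 5, C–E 7] → take A–C (5); add A.
Step 2: frontier [A–B 6, A–D 6, A–F 17, C–E 7] → take A–B (6); add B.
Step 3: frontier [A–D 6, A–F 17, B–E 5, C–E 7] → take B–E (5); add E.
Step 4: frontier [A–D 6, A–F 17, E–G 15, D–E 16] → take A–D (6); add D.
Step 5: frontier [A–F 17, D–F 11, D–G 13, E–G 15] → take D–F (11); add F.
Step 6: frontier [D–G 13, E–G 15] → take D–G (13); add G.
MST edges: A–C, A–B, B–E, A–D, D–F, D–G; total weight 5+6+5+6+11+13 = 46.

46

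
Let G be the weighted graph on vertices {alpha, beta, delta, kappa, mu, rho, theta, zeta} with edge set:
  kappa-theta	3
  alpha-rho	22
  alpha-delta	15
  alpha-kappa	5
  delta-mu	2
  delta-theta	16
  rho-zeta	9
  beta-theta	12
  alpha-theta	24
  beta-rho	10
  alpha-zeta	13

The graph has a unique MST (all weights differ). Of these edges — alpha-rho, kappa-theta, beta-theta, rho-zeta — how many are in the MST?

3

Sort edges by weight, then run Kruskal:
delta-mu (2): add — endpoints in different components.
kappa-theta (3): add — endpoints in different components.
alpha-kappa (5): add — endpoints in different components.
rho-zeta (9): add — endpoints in different components.
beta-rho (10): add — endpoints in different components.
beta-theta (12): add — endpoints in different components.
alpha-zeta (13): skip — alpha and zeta already connected.
alpha-delta (15): add — endpoints in different components.
MST edge set: {delta-mu, kappa-theta, alpha-kappa, rho-zeta, beta-rho, beta-theta, alpha-delta}.
Of the listed edges, {kappa-theta, beta-theta, rho-zeta} are in the MST → 3.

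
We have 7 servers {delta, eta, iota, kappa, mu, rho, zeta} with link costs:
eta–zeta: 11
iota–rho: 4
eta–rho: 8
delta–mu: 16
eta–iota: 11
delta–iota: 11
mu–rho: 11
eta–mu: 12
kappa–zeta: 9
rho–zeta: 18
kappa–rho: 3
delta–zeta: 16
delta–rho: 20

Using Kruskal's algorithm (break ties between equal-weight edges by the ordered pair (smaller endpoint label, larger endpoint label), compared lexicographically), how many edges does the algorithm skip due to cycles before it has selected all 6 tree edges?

2

Sort edges by weight, then run Kruskal:
kappa–rho (3): add — endpoints in different components.
iota–rho (4): add — endpoints in different components.
eta–rho (8): add — endpoints in different components.
kappa–zeta (9): add — endpoints in different components.
delta–iota (11): add — endpoints in different components.
eta–iota (11): skip — eta and iota already connected.
eta–zeta (11): skip — eta and zeta already connected.
mu–rho (11): add — endpoints in different components.
Edges rejected before the tree was complete: 2.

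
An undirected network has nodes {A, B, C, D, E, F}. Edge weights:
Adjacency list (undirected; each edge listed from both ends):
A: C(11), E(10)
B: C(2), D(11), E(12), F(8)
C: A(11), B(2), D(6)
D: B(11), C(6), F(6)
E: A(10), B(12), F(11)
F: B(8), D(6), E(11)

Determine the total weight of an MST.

Kruskal's algorithm — process edges by increasing weight (ties by edge label):
B-C (2): add. Components now {A} {B,C} {D} {E} {F}
C-D (6): add. Components now {A} {B,C,D} {E} {F}
D-F (6): add. Components now {A} {B,C,D,F} {E}
B-F (8): skip — B and F already connected.
A-E (10): add. Components now {A,E} {B,C,D,F}
A-C (11): add. Components now {A,B,C,D,E,F}
MST edges: B-C, C-D, D-F, A-E, A-C; total weight 2+6+6+10+11 = 35.

35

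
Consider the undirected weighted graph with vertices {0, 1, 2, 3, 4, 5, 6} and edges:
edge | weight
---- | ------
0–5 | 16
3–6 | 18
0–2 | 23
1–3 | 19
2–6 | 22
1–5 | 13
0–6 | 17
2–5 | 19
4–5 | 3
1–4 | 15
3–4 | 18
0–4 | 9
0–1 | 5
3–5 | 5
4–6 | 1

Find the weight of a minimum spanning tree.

Grow the tree from 5 using Prim:
Step 1: cheapest edge leaving the tree is 4–5 (3); add 4.
Step 2: cheapest edge leaving the tree is 4–6 (1); add 6.
Step 3: cheapest edge leaving the tree is 3–5 (5); add 3.
Step 4: cheapest edge leaving the tree is 0–4 (9); add 0.
Step 5: cheapest edge leaving the tree is 0–1 (5); add 1.
Step 6: cheapest edge leaving the tree is 2–5 (19); add 2.
MST edges: 4–5, 4–6, 3–5, 0–4, 0–1, 2–5; total weight 3+1+5+9+5+19 = 42.

42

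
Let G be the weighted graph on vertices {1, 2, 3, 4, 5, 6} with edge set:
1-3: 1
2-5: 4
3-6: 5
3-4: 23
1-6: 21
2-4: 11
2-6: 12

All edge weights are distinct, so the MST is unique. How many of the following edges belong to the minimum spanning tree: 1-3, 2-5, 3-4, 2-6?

3

Kruskal's algorithm — process edges by increasing weight (ties by edge label):
1-3 (1): add. Components now {1,3} {2} {4} {5} {6}
2-5 (4): add. Components now {1,3} {2,5} {4} {6}
3-6 (5): add. Components now {1,3,6} {2,5} {4}
2-4 (11): add. Components now {1,3,6} {2,4,5}
2-6 (12): add. Components now {1,2,3,4,5,6}
MST edge set: {1-3, 2-5, 3-6, 2-4, 2-6}.
Of the listed edges, {1-3, 2-5, 2-6} are in the MST → 3.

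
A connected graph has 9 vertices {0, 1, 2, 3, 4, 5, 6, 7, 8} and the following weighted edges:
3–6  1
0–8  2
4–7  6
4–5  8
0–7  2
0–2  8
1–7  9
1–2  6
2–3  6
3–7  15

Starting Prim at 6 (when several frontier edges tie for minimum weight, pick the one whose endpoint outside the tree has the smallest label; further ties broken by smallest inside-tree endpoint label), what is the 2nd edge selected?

Prim's algorithm from 6:
Step 1: cheapest edge leaving the tree is 3–6 (1); add 3.
Step 2: cheapest edge leaving the tree is 2–3 (6); add 2.
Step 3: cheapest edge leaving the tree is 1–2 (6); add 1.
Step 4: cheapest edge leaving the tree is 0–2 (8); add 0.
Step 5: cheapest edge leaving the tree is 0–7 (2); add 7.
Step 6: cheapest edge leaving the tree is 0–8 (2); add 8.
Step 7: cheapest edge leaving the tree is 4–7 (6); add 4.
Step 8: cheapest edge leaving the tree is 4–5 (8); add 5.
The 2nd edge added is 2–3.

2-3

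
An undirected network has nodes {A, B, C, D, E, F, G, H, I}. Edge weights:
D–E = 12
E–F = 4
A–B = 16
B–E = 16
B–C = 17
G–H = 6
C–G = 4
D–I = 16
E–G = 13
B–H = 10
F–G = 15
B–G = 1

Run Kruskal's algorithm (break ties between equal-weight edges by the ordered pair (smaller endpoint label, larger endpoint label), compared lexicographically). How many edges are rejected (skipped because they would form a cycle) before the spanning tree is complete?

3

Kruskal's algorithm — process edges by increasing weight (ties by edge label):
B–G (1): add — endpoints in different components.
C–G (4): add — endpoints in different components.
E–F (4): add — endpoints in different components.
G–H (6): add — endpoints in different components.
B–H (10): skip — B and H already connected.
D–E (12): add — endpoints in different components.
E–G (13): add — endpoints in different components.
F–G (15): skip — F and G already connected.
A–B (16): add — endpoints in different components.
B–E (16): skip — B and E already connected.
D–I (16): add — endpoints in different components.
Edges rejected before the tree was complete: 3.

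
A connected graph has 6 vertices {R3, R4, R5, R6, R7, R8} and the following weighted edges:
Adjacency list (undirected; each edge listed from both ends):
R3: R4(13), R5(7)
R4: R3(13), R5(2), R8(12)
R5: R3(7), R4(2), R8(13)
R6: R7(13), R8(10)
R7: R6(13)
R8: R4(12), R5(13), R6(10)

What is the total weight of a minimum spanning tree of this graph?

Grow the tree from R7 using Prim:
Step 1: frontier [R6–R7 13] → take R6–R7 (13); add R6.
Step 2: frontier [R6–R8 10] → take R6–R8 (10); add R8.
Step 3: frontier [R4–R8 12, R5–R8 13] → take R4–R8 (12); add R4.
Step 4: frontier [R4–R5 2, R3–R4 13, R5–R8 13] → take R4–R5 (2); add R5.
Step 5: frontier [R3–R4 13, R3–R5 7] → take R3–R5 (7); add R3.
MST edges: R6–R7, R6–R8, R4–R8, R4–R5, R3–R5; total weight 13+10+12+2+7 = 44.

44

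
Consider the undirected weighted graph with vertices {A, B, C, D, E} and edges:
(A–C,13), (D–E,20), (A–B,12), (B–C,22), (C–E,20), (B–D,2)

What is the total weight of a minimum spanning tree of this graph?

Kruskal's algorithm — process edges by increasing weight (ties by edge label):
B–D (2): add — endpoints in different components.
A–B (12): add — endpoints in different components.
A–C (13): add — endpoints in different components.
C–E (20): add — endpoints in different components.
MST edges: B–D, A–B, A–C, C–E; total weight 2+12+13+20 = 47.

47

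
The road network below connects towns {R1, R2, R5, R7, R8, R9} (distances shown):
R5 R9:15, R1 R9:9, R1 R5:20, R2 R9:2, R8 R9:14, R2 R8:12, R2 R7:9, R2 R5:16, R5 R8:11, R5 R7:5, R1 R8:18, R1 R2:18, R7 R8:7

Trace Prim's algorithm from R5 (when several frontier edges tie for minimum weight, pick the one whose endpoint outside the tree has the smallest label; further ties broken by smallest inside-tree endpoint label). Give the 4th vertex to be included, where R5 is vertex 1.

Prim's algorithm from R5:
Step 1: cheapest edge leaving the tree is R5 R7 (5); add R7.
Step 2: cheapest edge leaving the tree is R7 R8 (7); add R8.
Step 3: cheapest edge leaving the tree is R2 R7 (9); add R2.
Step 4: cheapest edge leaving the tree is R2 R9 (2); add R9.
Step 5: cheapest edge leaving the tree is R1 R9 (9); add R1.
Vertex order: R5, R7, R8, R2, R9, R1. The 4th vertex is R2.

R2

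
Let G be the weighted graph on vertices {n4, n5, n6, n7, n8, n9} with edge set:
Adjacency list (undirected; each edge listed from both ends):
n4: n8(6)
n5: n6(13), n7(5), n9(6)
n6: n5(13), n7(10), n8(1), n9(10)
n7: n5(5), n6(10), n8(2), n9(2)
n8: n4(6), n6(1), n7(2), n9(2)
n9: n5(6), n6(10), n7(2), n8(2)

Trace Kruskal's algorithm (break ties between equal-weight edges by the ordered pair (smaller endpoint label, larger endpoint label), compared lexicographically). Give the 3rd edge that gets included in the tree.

n7-n9

Kruskal's algorithm — process edges by increasing weight (ties by edge label):
n6–n8 (1): add. Components now {n7} {n9} {n6,n8} {n5} {n4}
n7–n8 (2): add. Components now {n6,n7,n8} {n9} {n5} {n4}
n7–n9 (2): add. Components now {n6,n7,n8,n9} {n5} {n4}
n8–n9 (2): skip — n9 and n8 already connected.
n5–n7 (5): add. Components now {n5,n6,n7,n8,n9} {n4}
n4–n8 (6): add. Components now {n4,n5,n6,n7,n8,n9}
The 3rd edge added is n7–n9.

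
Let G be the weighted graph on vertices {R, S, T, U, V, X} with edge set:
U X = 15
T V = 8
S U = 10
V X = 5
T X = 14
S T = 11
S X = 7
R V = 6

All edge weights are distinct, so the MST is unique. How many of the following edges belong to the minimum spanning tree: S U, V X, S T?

2

Sort edges by weight, then run Kruskal:
V X (5): add. Components now {T} {V,X} {S} {R} {U}
R V (6): add. Components now {T} {R,V,X} {S} {U}
S X (7): add. Components now {T} {R,S,V,X} {U}
T V (8): add. Components now {R,S,T,V,X} {U}
S U (10): add. Components now {R,S,T,U,V,X}
MST edge set: {V X, R V, S X, T V, S U}.
Of the listed edges, {S U, V X} are in the MST → 2.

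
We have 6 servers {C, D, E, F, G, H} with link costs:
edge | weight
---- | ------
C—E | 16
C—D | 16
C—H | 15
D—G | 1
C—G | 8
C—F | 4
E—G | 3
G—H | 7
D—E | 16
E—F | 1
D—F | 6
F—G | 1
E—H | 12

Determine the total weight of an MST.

14

Kruskal: consider edges lightest-first.
D—G (1): add. Components now {C} {D,G} {E} {F} {H}
E—F (1): add. Components now {C} {D,G} {E,F} {H}
F—G (1): add. Components now {C} {D,E,F,G} {H}
E—G (3): skip — E and G already connected.
C—F (4): add. Components now {C,D,E,F,G} {H}
D—F (6): skip — D and F already connected.
G—H (7): add. Components now {C,D,E,F,G,H}
MST edges: D—G, E—F, F—G, C—F, G—H; total weight 1+1+1+4+7 = 14.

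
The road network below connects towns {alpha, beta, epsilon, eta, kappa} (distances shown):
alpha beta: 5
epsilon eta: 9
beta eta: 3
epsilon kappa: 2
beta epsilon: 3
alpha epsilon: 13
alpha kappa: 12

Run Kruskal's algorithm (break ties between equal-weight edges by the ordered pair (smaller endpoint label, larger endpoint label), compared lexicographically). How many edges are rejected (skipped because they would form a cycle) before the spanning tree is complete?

Sort edges by weight, then run Kruskal:
epsilon kappa (2): add — endpoints in different components.
beta epsilon (3): add — endpoints in different components.
beta eta (3): add — endpoints in different components.
alpha beta (5): add — endpoints in different components.
Edges rejected before the tree was complete: 0.

0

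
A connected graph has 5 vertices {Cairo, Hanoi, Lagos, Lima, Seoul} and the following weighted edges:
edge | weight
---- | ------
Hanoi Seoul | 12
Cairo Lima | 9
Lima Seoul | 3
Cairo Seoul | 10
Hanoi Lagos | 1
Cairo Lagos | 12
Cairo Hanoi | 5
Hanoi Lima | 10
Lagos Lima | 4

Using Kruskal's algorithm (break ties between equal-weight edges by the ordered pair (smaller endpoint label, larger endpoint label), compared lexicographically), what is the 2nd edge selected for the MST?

Lima-Seoul

Kruskal's algorithm — process edges by increasing weight (ties by edge label):
Hanoi Lagos (1): add — endpoints in different components.
Lima Seoul (3): add — endpoints in different components.
Lagos Lima (4): add — endpoints in different components.
Cairo Hanoi (5): add — endpoints in different components.
The 2nd edge added is Lima Seoul.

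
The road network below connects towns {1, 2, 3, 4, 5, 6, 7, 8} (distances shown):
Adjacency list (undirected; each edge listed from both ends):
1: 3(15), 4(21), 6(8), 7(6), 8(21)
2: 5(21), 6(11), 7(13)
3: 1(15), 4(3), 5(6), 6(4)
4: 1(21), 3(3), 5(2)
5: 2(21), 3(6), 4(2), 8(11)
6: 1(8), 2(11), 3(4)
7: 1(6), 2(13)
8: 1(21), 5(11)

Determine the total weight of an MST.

Prim, starting at 6.
Step 1: cheapest edge leaving the tree is 3 6 (4); add 3.
Step 2: cheapest edge leaving the tree is 3 4 (3); add 4.
Step 3: cheapest edge leaving the tree is 4 5 (2); add 5.
Step 4: cheapest edge leaving the tree is 1 6 (8); add 1.
Step 5: cheapest edge leaving the tree is 1 7 (6); add 7.
Step 6: cheapest edge leaving the tree is 2 6 (11); add 2.
Step 7: cheapest edge leaving the tree is 5 8 (11); add 8.
MST edges: 3 6, 3 4, 4 5, 1 6, 1 7, 2 6, 5 8; total weight 4+3+2+8+6+11+11 = 45.

45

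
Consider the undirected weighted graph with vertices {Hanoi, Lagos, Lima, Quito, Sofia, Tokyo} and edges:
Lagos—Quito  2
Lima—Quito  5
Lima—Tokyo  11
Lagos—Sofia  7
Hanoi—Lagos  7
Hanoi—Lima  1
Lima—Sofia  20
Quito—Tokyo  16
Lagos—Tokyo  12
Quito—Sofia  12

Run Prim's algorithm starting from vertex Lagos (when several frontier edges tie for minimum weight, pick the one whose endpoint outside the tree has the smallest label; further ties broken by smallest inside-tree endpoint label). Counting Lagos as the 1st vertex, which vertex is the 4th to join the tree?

Hanoi

Prim's algorithm from Lagos:
Step 1: cheapest edge leaving the tree is Lagos—Quito (2); add Quito.
Step 2: cheapest edge leaving the tree is Lima—Quito (5); add Lima.
Step 3: cheapest edge leaving the tree is Hanoi—Lima (1); add Hanoi.
Step 4: cheapest edge leaving the tree is Lagos—Sofia (7); add Sofia.
Step 5: cheapest edge leaving the tree is Lima—Tokyo (11); add Tokyo.
Vertex order: Lagos, Quito, Lima, Hanoi, Sofia, Tokyo. The 4th vertex is Hanoi.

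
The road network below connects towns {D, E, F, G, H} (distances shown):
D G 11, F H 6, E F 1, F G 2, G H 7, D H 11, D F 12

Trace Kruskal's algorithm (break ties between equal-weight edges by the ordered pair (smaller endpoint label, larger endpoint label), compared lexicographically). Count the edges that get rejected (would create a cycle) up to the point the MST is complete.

Sort edges by weight, then run Kruskal:
E F (1): add — endpoints in different components.
F G (2): add — endpoints in different components.
F H (6): add — endpoints in different components.
G H (7): skip — G and H already connected.
D G (11): add — endpoints in different components.
Edges rejected before the tree was complete: 1.

1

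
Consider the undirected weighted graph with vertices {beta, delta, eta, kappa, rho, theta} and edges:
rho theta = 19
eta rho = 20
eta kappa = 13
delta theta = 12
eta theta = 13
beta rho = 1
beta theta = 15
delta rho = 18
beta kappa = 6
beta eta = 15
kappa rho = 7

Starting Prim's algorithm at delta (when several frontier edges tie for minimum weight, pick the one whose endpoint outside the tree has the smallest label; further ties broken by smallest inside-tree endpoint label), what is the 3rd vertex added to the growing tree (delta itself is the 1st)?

eta

Prim, starting at delta.
Step 1: frontier [delta theta 12, delta rho 18] → take delta theta (12); add theta.
Step 2: frontier [delta rho 18, eta theta 13, beta theta 15, rho theta 19] → take eta theta (13); add eta.
Step 3: frontier [delta rho 18, eta kappa 13, beta eta 15, eta rho 20, beta theta 15, rho theta 19] → take eta kappa (13); add kappa.
Step 4: frontier [delta rho 18, beta eta 15, eta rho 20, beta kappa 6, kappa rho 7, beta theta 15, rho theta 19] → take beta kappa (6); add beta.
Step 5: frontier [beta rho 1, delta rho 18, eta rho 20, kappa rho 7, rho theta 19] → take beta rho (1); add rho.
Vertex order: delta, theta, eta, kappa, beta, rho. The 3rd vertex is eta.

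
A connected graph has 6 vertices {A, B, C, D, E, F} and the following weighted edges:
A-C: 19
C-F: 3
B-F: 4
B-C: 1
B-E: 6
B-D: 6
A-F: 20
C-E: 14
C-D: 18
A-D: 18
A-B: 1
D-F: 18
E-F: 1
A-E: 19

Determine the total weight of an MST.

Prim's algorithm from E:
Step 1: cheapest edge leaving the tree is E-F (1); add F.
Step 2: cheapest edge leaving the tree is C-F (3); add C.
Step 3: cheapest edge leaving the tree is B-C (1); add B.
Step 4: cheapest edge leaving the tree is A-B (1); add A.
Step 5: cheapest edge leaving the tree is B-D (6); add D.
MST edges: E-F, C-F, B-C, A-B, B-D; total weight 1+3+1+1+6 = 12.

12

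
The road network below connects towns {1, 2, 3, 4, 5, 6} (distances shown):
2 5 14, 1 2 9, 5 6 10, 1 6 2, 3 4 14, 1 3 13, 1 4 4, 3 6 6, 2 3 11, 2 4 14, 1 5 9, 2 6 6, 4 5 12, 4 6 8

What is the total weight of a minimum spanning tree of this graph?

Prim, starting at 5.
Step 1: cheapest edge leaving the tree is 1 5 (9); add 1.
Step 2: cheapest edge leaving the tree is 1 6 (2); add 6.
Step 3: cheapest edge leaving the tree is 1 4 (4); add 4.
Step 4: cheapest edge leaving the tree is 2 6 (6); add 2.
Step 5: cheapest edge leaving the tree is 3 6 (6); add 3.
MST edges: 1 5, 1 6, 1 4, 2 6, 3 6; total weight 9+2+4+6+6 = 27.

27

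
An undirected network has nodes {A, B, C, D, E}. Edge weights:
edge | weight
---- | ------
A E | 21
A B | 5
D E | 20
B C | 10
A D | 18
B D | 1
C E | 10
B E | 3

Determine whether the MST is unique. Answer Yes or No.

No

Kruskal: consider edges lightest-first.
B D (1): add — endpoints in different components.
B E (3): add — endpoints in different components.
A B (5): add — endpoints in different components.
B C (10): add — endpoints in different components.
Non-tree edge C E has weight 10, equal to the heaviest edge on its tree cycle — swapping gives another MST of the same weight. Not unique.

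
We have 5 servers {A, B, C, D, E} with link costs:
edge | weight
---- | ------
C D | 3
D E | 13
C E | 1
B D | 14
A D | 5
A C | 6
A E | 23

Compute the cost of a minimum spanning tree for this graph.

23

Sort edges by weight, then run Kruskal:
C E (1): add. Components now {A} {B} {C,E} {D}
C D (3): add. Components now {A} {B} {C,D,E}
A D (5): add. Components now {A,C,D,E} {B}
A C (6): skip — A and C already connected.
D E (13): skip — D and E already connected.
B D (14): add. Components now {A,B,C,D,E}
MST edges: C E, C D, A D, B D; total weight 1+3+5+14 = 23.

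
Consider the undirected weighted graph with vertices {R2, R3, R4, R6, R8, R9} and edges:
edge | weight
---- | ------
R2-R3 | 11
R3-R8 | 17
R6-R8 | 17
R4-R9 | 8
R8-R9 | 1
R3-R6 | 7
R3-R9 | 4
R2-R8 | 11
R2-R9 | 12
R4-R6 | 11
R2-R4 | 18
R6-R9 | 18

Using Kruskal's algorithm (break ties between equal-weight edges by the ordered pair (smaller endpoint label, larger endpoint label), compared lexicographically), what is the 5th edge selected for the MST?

R2-R3

Kruskal's algorithm — process edges by increasing weight (ties by edge label):
R8-R9 (1): add. Components now {R8,R9} {R6} {R4} {R3} {R2}
R3-R9 (4): add. Components now {R3,R8,R9} {R6} {R4} {R2}
R3-R6 (7): add. Components now {R3,R6,R8,R9} {R4} {R2}
R4-R9 (8): add. Components now {R3,R4,R6,R8,R9} {R2}
R2-R3 (11): add. Components now {R2,R3,R4,R6,R8,R9}
The 5th edge added is R2-R3.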